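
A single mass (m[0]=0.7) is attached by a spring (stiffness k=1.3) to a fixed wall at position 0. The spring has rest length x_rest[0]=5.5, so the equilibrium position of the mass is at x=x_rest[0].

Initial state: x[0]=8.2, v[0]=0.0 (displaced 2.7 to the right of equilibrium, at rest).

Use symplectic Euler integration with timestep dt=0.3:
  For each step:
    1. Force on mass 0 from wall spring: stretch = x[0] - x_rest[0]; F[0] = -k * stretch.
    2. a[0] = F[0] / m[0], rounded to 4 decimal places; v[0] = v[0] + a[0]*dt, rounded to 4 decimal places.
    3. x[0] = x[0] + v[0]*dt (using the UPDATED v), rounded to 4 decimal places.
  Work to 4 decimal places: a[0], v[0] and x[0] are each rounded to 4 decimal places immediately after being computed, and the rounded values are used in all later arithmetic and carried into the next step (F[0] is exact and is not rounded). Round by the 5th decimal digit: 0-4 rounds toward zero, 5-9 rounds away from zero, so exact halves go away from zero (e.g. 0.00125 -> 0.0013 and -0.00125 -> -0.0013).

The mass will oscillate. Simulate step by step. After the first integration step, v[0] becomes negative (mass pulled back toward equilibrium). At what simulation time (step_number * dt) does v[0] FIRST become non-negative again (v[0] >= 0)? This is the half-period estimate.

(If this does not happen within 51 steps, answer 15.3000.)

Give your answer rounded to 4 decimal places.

Step 0: x=[8.2000] v=[0.0000]
Step 1: x=[7.7487] v=[-1.5043]
Step 2: x=[6.9215] v=[-2.7572]
Step 3: x=[5.8567] v=[-3.5492]
Step 4: x=[4.7323] v=[-3.7479]
Step 5: x=[3.7362] v=[-3.3202]
Step 6: x=[3.0350] v=[-2.3375]
Step 7: x=[2.7458] v=[-0.9641]
Step 8: x=[2.9169] v=[0.5704]
First v>=0 after going negative at step 8, time=2.4000

Answer: 2.4000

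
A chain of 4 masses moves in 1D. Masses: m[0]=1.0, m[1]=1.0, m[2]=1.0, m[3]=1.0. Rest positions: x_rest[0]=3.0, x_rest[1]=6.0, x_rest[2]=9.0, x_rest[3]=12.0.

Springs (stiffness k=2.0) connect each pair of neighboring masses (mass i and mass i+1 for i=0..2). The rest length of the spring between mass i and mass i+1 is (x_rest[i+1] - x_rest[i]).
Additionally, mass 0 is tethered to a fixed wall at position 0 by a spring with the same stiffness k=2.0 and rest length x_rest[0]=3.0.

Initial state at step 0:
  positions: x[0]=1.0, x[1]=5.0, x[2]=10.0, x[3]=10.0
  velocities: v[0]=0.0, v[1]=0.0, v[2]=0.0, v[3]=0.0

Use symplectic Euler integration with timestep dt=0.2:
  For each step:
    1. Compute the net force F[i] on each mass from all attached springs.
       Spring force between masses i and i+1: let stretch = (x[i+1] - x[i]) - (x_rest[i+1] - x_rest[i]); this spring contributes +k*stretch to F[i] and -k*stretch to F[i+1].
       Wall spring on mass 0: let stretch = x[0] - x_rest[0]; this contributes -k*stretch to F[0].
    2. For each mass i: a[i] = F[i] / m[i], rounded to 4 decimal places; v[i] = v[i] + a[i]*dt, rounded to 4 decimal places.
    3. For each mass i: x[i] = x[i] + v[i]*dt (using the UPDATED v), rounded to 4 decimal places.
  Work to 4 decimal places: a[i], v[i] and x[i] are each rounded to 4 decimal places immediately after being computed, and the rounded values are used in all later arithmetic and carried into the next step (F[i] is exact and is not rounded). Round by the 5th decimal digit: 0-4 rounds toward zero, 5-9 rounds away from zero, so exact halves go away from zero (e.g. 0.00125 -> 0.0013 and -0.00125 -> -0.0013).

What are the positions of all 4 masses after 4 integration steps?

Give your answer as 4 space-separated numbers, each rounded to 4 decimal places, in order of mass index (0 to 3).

Answer: 2.9417 5.4741 7.2055 11.7083

Derivation:
Step 0: x=[1.0000 5.0000 10.0000 10.0000] v=[0.0000 0.0000 0.0000 0.0000]
Step 1: x=[1.2400 5.0800 9.6000 10.2400] v=[1.2000 0.4000 -2.0000 1.2000]
Step 2: x=[1.6880 5.2144 8.8896 10.6688] v=[2.2400 0.6720 -3.5520 2.1440]
Step 3: x=[2.2831 5.3607 8.0275 11.1953] v=[2.9754 0.7315 -4.3104 2.6323]
Step 4: x=[2.9417 5.4741 7.2055 11.7083] v=[3.2932 0.5672 -4.1100 2.5652]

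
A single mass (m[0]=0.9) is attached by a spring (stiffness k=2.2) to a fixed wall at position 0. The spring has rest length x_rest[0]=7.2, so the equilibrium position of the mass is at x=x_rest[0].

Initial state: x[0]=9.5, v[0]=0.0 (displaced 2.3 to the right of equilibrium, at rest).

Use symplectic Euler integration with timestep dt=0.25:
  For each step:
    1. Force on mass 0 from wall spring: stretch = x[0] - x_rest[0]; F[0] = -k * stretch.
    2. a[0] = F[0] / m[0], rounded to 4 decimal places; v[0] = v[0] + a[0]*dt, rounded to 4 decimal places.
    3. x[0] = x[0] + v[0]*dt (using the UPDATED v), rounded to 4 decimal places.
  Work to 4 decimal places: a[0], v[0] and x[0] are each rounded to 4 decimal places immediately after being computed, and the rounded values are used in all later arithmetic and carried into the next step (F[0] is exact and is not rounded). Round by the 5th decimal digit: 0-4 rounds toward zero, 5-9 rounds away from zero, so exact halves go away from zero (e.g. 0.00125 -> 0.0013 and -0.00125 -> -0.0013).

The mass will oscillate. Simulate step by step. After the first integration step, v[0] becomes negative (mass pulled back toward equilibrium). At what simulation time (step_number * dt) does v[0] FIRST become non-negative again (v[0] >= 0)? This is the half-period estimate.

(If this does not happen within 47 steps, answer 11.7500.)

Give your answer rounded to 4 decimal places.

Step 0: x=[9.5000] v=[0.0000]
Step 1: x=[9.1486] v=[-1.4056]
Step 2: x=[8.4995] v=[-2.5964]
Step 3: x=[7.6519] v=[-3.3906]
Step 4: x=[6.7352] v=[-3.6668]
Step 5: x=[5.8895] v=[-3.3828]
Step 6: x=[5.2440] v=[-2.5820]
Step 7: x=[4.8973] v=[-1.3867]
Step 8: x=[4.9024] v=[0.0205]
First v>=0 after going negative at step 8, time=2.0000

Answer: 2.0000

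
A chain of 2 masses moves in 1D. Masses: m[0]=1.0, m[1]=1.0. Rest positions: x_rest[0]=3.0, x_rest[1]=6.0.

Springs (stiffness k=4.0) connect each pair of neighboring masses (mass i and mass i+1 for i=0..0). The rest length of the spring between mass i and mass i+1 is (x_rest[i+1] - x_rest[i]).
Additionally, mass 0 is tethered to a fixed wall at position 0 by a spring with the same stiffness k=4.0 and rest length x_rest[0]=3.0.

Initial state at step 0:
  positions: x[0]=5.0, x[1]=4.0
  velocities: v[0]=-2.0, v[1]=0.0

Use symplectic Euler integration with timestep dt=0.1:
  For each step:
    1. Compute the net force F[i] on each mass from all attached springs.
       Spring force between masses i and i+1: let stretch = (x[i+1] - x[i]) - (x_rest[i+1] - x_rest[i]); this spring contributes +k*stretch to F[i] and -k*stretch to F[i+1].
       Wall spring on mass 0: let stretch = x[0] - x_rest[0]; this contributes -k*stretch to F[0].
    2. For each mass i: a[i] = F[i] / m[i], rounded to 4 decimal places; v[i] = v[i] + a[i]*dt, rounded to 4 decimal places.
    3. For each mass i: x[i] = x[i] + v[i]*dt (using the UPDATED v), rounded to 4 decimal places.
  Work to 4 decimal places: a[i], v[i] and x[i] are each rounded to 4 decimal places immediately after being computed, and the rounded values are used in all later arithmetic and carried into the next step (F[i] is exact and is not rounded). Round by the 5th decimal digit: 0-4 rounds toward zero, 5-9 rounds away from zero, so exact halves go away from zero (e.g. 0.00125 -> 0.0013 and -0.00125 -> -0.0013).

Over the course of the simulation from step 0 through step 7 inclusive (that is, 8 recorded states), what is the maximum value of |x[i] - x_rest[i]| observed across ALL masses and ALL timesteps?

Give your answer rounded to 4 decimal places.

Step 0: x=[5.0000 4.0000] v=[-2.0000 0.0000]
Step 1: x=[4.5600 4.1600] v=[-4.4000 1.6000]
Step 2: x=[3.9216 4.4560] v=[-6.3840 2.9600]
Step 3: x=[3.1477 4.8506] v=[-7.7389 3.9462]
Step 4: x=[2.3160 5.2971] v=[-8.3168 4.4650]
Step 5: x=[1.5109 5.7444] v=[-8.0508 4.4726]
Step 6: x=[0.8147 6.1423] v=[-6.9618 3.9792]
Step 7: x=[0.2990 6.4471] v=[-5.1566 3.0482]
Max displacement = 2.7010

Answer: 2.7010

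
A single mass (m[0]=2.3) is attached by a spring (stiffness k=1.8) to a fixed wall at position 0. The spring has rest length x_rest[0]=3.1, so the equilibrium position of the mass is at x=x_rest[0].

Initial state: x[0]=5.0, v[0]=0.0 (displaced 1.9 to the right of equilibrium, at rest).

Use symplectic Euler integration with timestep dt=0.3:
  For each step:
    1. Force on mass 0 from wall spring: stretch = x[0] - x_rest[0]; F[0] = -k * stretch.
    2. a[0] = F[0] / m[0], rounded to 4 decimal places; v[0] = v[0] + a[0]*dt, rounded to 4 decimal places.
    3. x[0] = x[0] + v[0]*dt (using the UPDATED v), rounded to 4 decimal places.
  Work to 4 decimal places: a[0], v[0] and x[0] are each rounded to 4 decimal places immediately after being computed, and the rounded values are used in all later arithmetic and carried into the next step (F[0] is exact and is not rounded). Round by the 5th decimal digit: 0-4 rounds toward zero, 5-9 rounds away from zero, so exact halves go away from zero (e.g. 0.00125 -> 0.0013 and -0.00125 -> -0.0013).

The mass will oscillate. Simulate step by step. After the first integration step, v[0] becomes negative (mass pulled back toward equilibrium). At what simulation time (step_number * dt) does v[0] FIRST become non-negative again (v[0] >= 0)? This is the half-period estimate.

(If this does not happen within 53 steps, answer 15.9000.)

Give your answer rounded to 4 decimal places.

Answer: 3.6000

Derivation:
Step 0: x=[5.0000] v=[0.0000]
Step 1: x=[4.8662] v=[-0.4461]
Step 2: x=[4.6080] v=[-0.8608]
Step 3: x=[4.2435] v=[-1.2149]
Step 4: x=[3.7985] v=[-1.4834]
Step 5: x=[3.3043] v=[-1.6474]
Step 6: x=[2.7957] v=[-1.6954]
Step 7: x=[2.3085] v=[-1.6240]
Step 8: x=[1.8770] v=[-1.4382]
Step 9: x=[1.5317] v=[-1.1511]
Step 10: x=[1.2968] v=[-0.7829]
Step 11: x=[1.1890] v=[-0.3595]
Step 12: x=[1.2158] v=[0.0892]
First v>=0 after going negative at step 12, time=3.6000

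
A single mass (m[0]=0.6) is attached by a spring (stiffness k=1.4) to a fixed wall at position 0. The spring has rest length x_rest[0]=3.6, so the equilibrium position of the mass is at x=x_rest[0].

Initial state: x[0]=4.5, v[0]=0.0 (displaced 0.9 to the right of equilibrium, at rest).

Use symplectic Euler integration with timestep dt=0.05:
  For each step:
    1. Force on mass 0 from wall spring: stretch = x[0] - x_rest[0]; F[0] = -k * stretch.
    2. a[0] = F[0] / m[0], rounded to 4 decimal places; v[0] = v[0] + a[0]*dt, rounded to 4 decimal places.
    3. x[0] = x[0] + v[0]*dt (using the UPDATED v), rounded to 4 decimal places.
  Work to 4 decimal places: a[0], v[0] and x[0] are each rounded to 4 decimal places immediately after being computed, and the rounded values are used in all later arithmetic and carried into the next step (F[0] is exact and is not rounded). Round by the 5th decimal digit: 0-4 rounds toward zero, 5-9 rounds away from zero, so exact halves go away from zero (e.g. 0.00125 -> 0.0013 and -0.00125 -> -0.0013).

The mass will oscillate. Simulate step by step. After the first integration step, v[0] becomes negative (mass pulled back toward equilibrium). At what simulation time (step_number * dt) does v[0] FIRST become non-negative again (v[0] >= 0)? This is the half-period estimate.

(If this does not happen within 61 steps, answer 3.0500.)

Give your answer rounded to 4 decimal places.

Answer: 2.1000

Derivation:
Step 0: x=[4.5000] v=[0.0000]
Step 1: x=[4.4948] v=[-0.1050]
Step 2: x=[4.4843] v=[-0.2094]
Step 3: x=[4.4687] v=[-0.3126]
Step 4: x=[4.4480] v=[-0.4140]
Step 5: x=[4.4224] v=[-0.5129]
Step 6: x=[4.3920] v=[-0.6088]
Step 7: x=[4.3569] v=[-0.7012]
Step 8: x=[4.3174] v=[-0.7895]
Step 9: x=[4.2737] v=[-0.8732]
Step 10: x=[4.2261] v=[-0.9518]
Step 11: x=[4.1749] v=[-1.0248]
Step 12: x=[4.1203] v=[-1.0919]
Step 13: x=[4.0627] v=[-1.1526]
Step 14: x=[4.0024] v=[-1.2066]
Step 15: x=[3.9397] v=[-1.2535]
Step 16: x=[3.8750] v=[-1.2931]
Step 17: x=[3.8087] v=[-1.3252]
Step 18: x=[3.7412] v=[-1.3496]
Step 19: x=[3.6729] v=[-1.3661]
Step 20: x=[3.6042] v=[-1.3746]
Step 21: x=[3.5354] v=[-1.3751]
Step 22: x=[3.4670] v=[-1.3676]
Step 23: x=[3.3994] v=[-1.3521]
Step 24: x=[3.3330] v=[-1.3287]
Step 25: x=[3.2681] v=[-1.2976]
Step 26: x=[3.2052] v=[-1.2589]
Step 27: x=[3.1446] v=[-1.2128]
Step 28: x=[3.0866] v=[-1.1597]
Step 29: x=[3.0316] v=[-1.0998]
Step 30: x=[2.9799] v=[-1.0335]
Step 31: x=[2.9318] v=[-0.9612]
Step 32: x=[2.8876] v=[-0.8832]
Step 33: x=[2.8476] v=[-0.8001]
Step 34: x=[2.8120] v=[-0.7123]
Step 35: x=[2.7810] v=[-0.6204]
Step 36: x=[2.7548] v=[-0.5249]
Step 37: x=[2.7335] v=[-0.4263]
Step 38: x=[2.7172] v=[-0.3252]
Step 39: x=[2.7061] v=[-0.2222]
Step 40: x=[2.7002] v=[-0.1179]
Step 41: x=[2.6996] v=[-0.0129]
Step 42: x=[2.7042] v=[0.0921]
First v>=0 after going negative at step 42, time=2.1000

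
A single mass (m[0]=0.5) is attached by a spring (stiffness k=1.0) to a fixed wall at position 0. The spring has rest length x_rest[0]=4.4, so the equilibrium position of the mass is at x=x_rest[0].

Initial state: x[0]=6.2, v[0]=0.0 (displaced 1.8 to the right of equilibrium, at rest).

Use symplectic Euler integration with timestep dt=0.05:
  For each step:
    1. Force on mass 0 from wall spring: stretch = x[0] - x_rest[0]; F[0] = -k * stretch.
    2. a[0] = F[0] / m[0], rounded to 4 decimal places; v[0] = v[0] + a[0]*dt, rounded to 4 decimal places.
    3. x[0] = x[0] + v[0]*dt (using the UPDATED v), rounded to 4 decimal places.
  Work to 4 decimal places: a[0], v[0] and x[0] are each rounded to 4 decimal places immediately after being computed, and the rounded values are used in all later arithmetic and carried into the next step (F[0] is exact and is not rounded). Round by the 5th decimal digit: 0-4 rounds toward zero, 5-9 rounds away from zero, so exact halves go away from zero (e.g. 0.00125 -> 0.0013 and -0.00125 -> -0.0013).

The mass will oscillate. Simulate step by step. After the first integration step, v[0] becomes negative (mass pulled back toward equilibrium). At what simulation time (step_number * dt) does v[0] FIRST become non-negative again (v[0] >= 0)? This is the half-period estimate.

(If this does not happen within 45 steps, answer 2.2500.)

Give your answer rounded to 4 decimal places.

Answer: 2.2500

Derivation:
Step 0: x=[6.2000] v=[0.0000]
Step 1: x=[6.1910] v=[-0.1800]
Step 2: x=[6.1730] v=[-0.3591]
Step 3: x=[6.1462] v=[-0.5364]
Step 4: x=[6.1107] v=[-0.7110]
Step 5: x=[6.0666] v=[-0.8821]
Step 6: x=[6.0142] v=[-1.0488]
Step 7: x=[5.9537] v=[-1.2102]
Step 8: x=[5.8854] v=[-1.3656]
Step 9: x=[5.8097] v=[-1.5141]
Step 10: x=[5.7269] v=[-1.6551]
Step 11: x=[5.6375] v=[-1.7878]
Step 12: x=[5.5419] v=[-1.9116]
Step 13: x=[5.4406] v=[-2.0258]
Step 14: x=[5.3341] v=[-2.1299]
Step 15: x=[5.2229] v=[-2.2233]
Step 16: x=[5.1076] v=[-2.3056]
Step 17: x=[4.9888] v=[-2.3764]
Step 18: x=[4.8670] v=[-2.4353]
Step 19: x=[4.7429] v=[-2.4820]
Step 20: x=[4.6171] v=[-2.5163]
Step 21: x=[4.4902] v=[-2.5380]
Step 22: x=[4.3629] v=[-2.5470]
Step 23: x=[4.2357] v=[-2.5433]
Step 24: x=[4.1094] v=[-2.5269]
Step 25: x=[3.9845] v=[-2.4978]
Step 26: x=[3.8617] v=[-2.4563]
Step 27: x=[3.7416] v=[-2.4025]
Step 28: x=[3.6248] v=[-2.3367]
Step 29: x=[3.5118] v=[-2.2592]
Step 30: x=[3.4033] v=[-2.1704]
Step 31: x=[3.2998] v=[-2.0707]
Step 32: x=[3.2018] v=[-1.9607]
Step 33: x=[3.1098] v=[-1.8409]
Step 34: x=[3.0242] v=[-1.7119]
Step 35: x=[2.9455] v=[-1.5743]
Step 36: x=[2.8741] v=[-1.4289]
Step 37: x=[2.8103] v=[-1.2763]
Step 38: x=[2.7544] v=[-1.1173]
Step 39: x=[2.7068] v=[-0.9527]
Step 40: x=[2.6676] v=[-0.7834]
Step 41: x=[2.6371] v=[-0.6102]
Step 42: x=[2.6154] v=[-0.4339]
Step 43: x=[2.6026] v=[-0.2554]
Step 44: x=[2.5988] v=[-0.0757]
Step 45: x=[2.6040] v=[0.1044]
First v>=0 after going negative at step 45, time=2.2500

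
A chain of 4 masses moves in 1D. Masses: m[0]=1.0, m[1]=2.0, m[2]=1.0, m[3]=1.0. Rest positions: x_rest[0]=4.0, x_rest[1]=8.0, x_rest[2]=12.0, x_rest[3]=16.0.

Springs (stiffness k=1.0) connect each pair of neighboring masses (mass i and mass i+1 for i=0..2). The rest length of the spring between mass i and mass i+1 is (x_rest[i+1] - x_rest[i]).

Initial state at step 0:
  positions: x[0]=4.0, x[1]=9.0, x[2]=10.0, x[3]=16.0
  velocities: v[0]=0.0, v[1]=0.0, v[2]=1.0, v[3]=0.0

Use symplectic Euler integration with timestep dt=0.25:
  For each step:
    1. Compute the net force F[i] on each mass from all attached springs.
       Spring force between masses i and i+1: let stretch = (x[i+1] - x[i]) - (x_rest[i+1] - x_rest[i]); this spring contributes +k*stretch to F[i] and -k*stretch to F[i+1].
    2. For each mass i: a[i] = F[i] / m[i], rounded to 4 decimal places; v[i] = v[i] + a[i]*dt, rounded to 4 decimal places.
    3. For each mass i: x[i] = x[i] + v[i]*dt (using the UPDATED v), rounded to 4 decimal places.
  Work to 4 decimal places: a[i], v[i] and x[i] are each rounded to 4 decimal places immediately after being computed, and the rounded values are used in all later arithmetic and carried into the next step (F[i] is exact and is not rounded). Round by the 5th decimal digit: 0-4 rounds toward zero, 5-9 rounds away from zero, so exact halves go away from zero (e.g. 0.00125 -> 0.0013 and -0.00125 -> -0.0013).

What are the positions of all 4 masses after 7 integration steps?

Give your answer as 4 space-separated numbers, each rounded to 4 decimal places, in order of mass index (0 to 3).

Step 0: x=[4.0000 9.0000 10.0000 16.0000] v=[0.0000 0.0000 1.0000 0.0000]
Step 1: x=[4.0625 8.8750 10.5625 15.8750] v=[0.2500 -0.5000 2.2500 -0.5000]
Step 2: x=[4.1758 8.6524 11.3516 15.6680] v=[0.4531 -0.8906 3.1563 -0.8281]
Step 3: x=[4.3189 8.3742 12.2418 15.4412] v=[0.5723 -1.1128 3.5606 -0.9072]
Step 4: x=[4.4654 8.0901 13.0902 15.2644] v=[0.5861 -1.1363 3.3936 -0.7071]
Step 5: x=[4.5885 7.8490 13.7620 15.2017] v=[0.4923 -0.9644 2.6871 -0.2507]
Step 6: x=[4.6654 7.6908 14.1542 15.2991] v=[0.3074 -0.6328 1.5688 0.3894]
Step 7: x=[4.6814 7.6400 14.2140 15.5749] v=[0.0638 -0.2031 0.2392 1.1032]

Answer: 4.6814 7.6400 14.2140 15.5749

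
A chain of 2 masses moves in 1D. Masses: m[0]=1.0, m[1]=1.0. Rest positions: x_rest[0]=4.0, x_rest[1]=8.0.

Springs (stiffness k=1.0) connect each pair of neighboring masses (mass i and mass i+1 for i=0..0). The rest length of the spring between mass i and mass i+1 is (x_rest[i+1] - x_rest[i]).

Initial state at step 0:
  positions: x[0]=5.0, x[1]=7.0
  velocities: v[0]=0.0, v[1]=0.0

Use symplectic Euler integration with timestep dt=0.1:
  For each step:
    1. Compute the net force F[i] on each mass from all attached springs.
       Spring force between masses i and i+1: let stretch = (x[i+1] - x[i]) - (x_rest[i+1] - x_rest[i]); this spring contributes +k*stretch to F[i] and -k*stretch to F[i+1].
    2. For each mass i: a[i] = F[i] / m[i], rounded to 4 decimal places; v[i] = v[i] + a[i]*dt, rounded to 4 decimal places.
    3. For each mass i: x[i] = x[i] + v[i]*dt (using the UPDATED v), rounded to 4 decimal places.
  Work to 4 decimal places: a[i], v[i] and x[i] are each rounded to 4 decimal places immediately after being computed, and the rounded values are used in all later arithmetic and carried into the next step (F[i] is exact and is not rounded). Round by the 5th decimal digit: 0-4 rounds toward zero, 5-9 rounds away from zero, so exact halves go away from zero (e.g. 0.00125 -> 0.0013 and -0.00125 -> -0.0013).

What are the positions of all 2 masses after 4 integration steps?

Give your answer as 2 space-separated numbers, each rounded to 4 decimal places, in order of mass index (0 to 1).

Answer: 4.8060 7.1941

Derivation:
Step 0: x=[5.0000 7.0000] v=[0.0000 0.0000]
Step 1: x=[4.9800 7.0200] v=[-0.2000 0.2000]
Step 2: x=[4.9404 7.0596] v=[-0.3960 0.3960]
Step 3: x=[4.8820 7.1180] v=[-0.5841 0.5841]
Step 4: x=[4.8060 7.1941] v=[-0.7605 0.7605]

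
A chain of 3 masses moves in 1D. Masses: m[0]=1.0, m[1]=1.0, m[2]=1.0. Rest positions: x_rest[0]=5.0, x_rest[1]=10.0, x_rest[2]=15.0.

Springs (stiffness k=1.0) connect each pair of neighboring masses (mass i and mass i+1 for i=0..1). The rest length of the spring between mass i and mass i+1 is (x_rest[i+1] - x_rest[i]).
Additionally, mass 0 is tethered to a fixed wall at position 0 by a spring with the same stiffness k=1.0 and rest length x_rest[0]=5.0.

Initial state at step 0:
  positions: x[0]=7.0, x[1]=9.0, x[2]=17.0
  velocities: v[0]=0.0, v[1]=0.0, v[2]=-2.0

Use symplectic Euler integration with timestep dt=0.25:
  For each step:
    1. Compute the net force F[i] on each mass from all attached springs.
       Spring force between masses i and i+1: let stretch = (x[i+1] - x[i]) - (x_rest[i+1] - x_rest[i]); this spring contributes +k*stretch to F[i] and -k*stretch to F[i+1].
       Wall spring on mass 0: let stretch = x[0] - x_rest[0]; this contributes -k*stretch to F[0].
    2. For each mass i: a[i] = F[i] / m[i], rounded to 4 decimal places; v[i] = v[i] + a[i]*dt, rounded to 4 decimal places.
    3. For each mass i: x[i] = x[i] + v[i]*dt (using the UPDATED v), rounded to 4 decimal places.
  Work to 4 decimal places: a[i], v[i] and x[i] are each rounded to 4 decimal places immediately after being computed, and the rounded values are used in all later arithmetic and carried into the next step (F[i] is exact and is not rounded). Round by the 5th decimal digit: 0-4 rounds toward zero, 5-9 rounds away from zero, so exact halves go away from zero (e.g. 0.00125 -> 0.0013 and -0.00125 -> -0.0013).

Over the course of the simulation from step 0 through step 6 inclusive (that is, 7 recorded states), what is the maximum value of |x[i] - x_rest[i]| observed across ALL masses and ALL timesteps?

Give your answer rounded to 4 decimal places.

Step 0: x=[7.0000 9.0000 17.0000] v=[0.0000 0.0000 -2.0000]
Step 1: x=[6.6875 9.3750 16.3125] v=[-1.2500 1.5000 -2.7500]
Step 2: x=[6.1250 10.0156 15.5039] v=[-2.2500 2.5625 -3.2344]
Step 3: x=[5.4229 10.7561 14.6648] v=[-2.8086 2.9619 -3.3565]
Step 4: x=[4.7152 11.4076 13.8939] v=[-2.8310 2.6058 -3.0837]
Step 5: x=[4.1310 11.7962 13.2801] v=[-2.3367 1.5543 -2.4553]
Step 6: x=[3.7677 11.7985 12.8860] v=[-1.4532 0.0090 -1.5763]
Max displacement = 2.1140

Answer: 2.1140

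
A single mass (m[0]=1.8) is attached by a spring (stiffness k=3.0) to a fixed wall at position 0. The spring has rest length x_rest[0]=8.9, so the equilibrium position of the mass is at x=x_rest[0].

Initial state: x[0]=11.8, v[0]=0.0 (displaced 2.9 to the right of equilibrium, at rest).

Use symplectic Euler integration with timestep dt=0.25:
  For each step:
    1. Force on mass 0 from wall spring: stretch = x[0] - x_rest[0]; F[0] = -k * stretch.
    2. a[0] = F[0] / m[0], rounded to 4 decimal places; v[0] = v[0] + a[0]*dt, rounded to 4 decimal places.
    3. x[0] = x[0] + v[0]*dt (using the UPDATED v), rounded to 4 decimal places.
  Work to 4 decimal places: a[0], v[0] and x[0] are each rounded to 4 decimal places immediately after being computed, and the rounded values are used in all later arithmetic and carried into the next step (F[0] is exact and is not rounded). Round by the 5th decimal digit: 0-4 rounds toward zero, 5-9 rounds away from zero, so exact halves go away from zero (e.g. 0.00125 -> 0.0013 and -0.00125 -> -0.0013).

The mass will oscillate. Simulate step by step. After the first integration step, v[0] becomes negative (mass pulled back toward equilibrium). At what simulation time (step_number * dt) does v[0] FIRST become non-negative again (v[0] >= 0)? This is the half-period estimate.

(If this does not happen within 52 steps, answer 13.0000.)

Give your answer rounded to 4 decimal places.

Step 0: x=[11.8000] v=[0.0000]
Step 1: x=[11.4979] v=[-1.2083]
Step 2: x=[10.9252] v=[-2.2908]
Step 3: x=[10.1416] v=[-3.1346]
Step 4: x=[9.2286] v=[-3.6519]
Step 5: x=[8.2814] v=[-3.7888]
Step 6: x=[7.3986] v=[-3.5311]
Step 7: x=[6.6722] v=[-2.9055]
Step 8: x=[6.1779] v=[-1.9773]
Step 9: x=[5.9671] v=[-0.8431]
Step 10: x=[6.0619] v=[0.3790]
First v>=0 after going negative at step 10, time=2.5000

Answer: 2.5000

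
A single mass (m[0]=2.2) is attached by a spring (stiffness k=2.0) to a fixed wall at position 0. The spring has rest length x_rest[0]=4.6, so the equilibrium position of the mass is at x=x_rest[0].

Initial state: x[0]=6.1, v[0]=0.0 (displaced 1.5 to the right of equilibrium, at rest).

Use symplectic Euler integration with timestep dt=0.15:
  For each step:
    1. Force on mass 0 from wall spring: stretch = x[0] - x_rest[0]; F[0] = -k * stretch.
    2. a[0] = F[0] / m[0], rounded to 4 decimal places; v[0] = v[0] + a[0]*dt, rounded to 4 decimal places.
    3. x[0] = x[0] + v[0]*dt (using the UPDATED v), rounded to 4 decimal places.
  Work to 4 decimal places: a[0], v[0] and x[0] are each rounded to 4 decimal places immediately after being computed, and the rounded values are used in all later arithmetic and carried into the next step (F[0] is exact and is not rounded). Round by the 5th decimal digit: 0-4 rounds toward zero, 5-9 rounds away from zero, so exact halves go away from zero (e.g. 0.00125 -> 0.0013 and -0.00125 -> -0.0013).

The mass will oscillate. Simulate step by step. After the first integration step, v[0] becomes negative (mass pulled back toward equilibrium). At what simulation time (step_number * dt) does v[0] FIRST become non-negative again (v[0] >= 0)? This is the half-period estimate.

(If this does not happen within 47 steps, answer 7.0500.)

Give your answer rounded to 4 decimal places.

Step 0: x=[6.1000] v=[0.0000]
Step 1: x=[6.0693] v=[-0.2045]
Step 2: x=[6.0086] v=[-0.4049]
Step 3: x=[5.9191] v=[-0.5970]
Step 4: x=[5.8026] v=[-0.7769]
Step 5: x=[5.6615] v=[-0.9409]
Step 6: x=[5.4986] v=[-1.0857]
Step 7: x=[5.3174] v=[-1.2082]
Step 8: x=[5.1215] v=[-1.3060]
Step 9: x=[4.9149] v=[-1.3771]
Step 10: x=[4.7019] v=[-1.4200]
Step 11: x=[4.4868] v=[-1.4339]
Step 12: x=[4.2740] v=[-1.4185]
Step 13: x=[4.0679] v=[-1.3740]
Step 14: x=[3.8727] v=[-1.3014]
Step 15: x=[3.6924] v=[-1.2022]
Step 16: x=[3.5306] v=[-1.0784]
Step 17: x=[3.3907] v=[-0.9326]
Step 18: x=[3.2755] v=[-0.7677]
Step 19: x=[3.1874] v=[-0.5871]
Step 20: x=[3.1282] v=[-0.3945]
Step 21: x=[3.0991] v=[-0.1938]
Step 22: x=[3.1007] v=[0.0109]
First v>=0 after going negative at step 22, time=3.3000

Answer: 3.3000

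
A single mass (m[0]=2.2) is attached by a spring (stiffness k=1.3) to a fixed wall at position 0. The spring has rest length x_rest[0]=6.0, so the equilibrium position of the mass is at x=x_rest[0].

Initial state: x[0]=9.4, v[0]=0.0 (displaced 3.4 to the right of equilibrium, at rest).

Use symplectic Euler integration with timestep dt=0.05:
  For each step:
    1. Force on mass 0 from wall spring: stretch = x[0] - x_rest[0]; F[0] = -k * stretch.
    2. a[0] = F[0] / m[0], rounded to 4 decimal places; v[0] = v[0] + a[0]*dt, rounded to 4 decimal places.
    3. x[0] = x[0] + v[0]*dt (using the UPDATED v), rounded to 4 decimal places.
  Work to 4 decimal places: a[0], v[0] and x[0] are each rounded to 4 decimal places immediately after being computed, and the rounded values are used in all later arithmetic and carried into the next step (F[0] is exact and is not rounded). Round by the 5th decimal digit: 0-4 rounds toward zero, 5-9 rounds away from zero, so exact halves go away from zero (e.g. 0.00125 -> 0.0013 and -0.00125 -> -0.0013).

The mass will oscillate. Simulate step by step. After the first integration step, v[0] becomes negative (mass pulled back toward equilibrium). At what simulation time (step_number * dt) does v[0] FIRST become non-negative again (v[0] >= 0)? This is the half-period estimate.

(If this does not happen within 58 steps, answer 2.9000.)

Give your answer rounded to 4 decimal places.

Step 0: x=[9.4000] v=[0.0000]
Step 1: x=[9.3950] v=[-0.1005]
Step 2: x=[9.3850] v=[-0.2008]
Step 3: x=[9.3700] v=[-0.3008]
Step 4: x=[9.3500] v=[-0.4004]
Step 5: x=[9.3250] v=[-0.4994]
Step 6: x=[9.2951] v=[-0.5976]
Step 7: x=[9.2604] v=[-0.6950]
Step 8: x=[9.2208] v=[-0.7913]
Step 9: x=[9.1765] v=[-0.8865]
Step 10: x=[9.1275] v=[-0.9804]
Step 11: x=[9.0739] v=[-1.0728]
Step 12: x=[9.0157] v=[-1.1636]
Step 13: x=[8.9531] v=[-1.2527]
Step 14: x=[8.8861] v=[-1.3400]
Step 15: x=[8.8148] v=[-1.4253]
Step 16: x=[8.7394] v=[-1.5085]
Step 17: x=[8.6599] v=[-1.5894]
Step 18: x=[8.5765] v=[-1.6680]
Step 19: x=[8.4893] v=[-1.7441]
Step 20: x=[8.3984] v=[-1.8177]
Step 21: x=[8.3040] v=[-1.8886]
Step 22: x=[8.2062] v=[-1.9567]
Step 23: x=[8.1051] v=[-2.0219]
Step 24: x=[8.0009] v=[-2.0841]
Step 25: x=[7.8937] v=[-2.1432]
Step 26: x=[7.7837] v=[-2.1992]
Step 27: x=[7.6711] v=[-2.2519]
Step 28: x=[7.5560] v=[-2.3013]
Step 29: x=[7.4386] v=[-2.3473]
Step 30: x=[7.3191] v=[-2.3898]
Step 31: x=[7.1977] v=[-2.4288]
Step 32: x=[7.0745] v=[-2.4642]
Step 33: x=[6.9497] v=[-2.4959]
Step 34: x=[6.8235] v=[-2.5240]
Step 35: x=[6.6961] v=[-2.5483]
Step 36: x=[6.5677] v=[-2.5689]
Step 37: x=[6.4384] v=[-2.5857]
Step 38: x=[6.3085] v=[-2.5987]
Step 39: x=[6.1781] v=[-2.6078]
Step 40: x=[6.0474] v=[-2.6131]
Step 41: x=[5.9167] v=[-2.6145]
Step 42: x=[5.7861] v=[-2.6120]
Step 43: x=[5.6558] v=[-2.6057]
Step 44: x=[5.5260] v=[-2.5955]
Step 45: x=[5.3969] v=[-2.5815]
Step 46: x=[5.2687] v=[-2.5637]
Step 47: x=[5.1416] v=[-2.5421]
Step 48: x=[5.0158] v=[-2.5167]
Step 49: x=[4.8914] v=[-2.4876]
Step 50: x=[4.7687] v=[-2.4548]
Step 51: x=[4.6478] v=[-2.4184]
Step 52: x=[4.5289] v=[-2.3785]
Step 53: x=[4.4122] v=[-2.3350]
Step 54: x=[4.2978] v=[-2.2881]
Step 55: x=[4.1859] v=[-2.2378]
Step 56: x=[4.0767] v=[-2.1842]
Step 57: x=[3.9703] v=[-2.1274]
Step 58: x=[3.8669] v=[-2.0674]
v[0] did not become non-negative within 58 steps; using fallback time=2.9000

Answer: 2.9000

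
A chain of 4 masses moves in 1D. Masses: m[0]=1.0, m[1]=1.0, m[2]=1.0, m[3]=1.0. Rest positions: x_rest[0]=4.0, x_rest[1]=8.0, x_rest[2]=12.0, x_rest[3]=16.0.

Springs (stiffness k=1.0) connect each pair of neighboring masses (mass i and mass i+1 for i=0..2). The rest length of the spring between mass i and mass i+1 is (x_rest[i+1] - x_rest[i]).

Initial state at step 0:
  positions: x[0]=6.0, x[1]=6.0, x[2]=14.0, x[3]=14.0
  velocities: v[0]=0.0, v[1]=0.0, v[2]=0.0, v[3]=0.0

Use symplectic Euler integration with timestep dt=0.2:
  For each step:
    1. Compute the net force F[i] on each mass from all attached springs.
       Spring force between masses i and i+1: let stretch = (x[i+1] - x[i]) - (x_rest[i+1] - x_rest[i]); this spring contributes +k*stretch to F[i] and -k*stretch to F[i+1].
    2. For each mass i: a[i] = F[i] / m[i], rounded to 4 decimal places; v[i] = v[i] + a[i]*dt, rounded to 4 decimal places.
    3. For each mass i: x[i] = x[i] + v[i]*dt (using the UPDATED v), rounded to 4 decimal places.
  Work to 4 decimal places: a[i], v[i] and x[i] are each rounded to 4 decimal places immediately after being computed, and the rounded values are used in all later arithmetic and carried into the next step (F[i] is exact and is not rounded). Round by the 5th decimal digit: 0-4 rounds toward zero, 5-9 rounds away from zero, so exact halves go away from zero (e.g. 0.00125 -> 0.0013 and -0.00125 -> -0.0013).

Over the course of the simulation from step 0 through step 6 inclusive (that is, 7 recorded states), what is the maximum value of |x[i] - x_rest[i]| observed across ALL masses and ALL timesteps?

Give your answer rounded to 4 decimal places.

Answer: 2.0635

Derivation:
Step 0: x=[6.0000 6.0000 14.0000 14.0000] v=[0.0000 0.0000 0.0000 0.0000]
Step 1: x=[5.8400 6.3200 13.6800 14.1600] v=[-0.8000 1.6000 -1.6000 0.8000]
Step 2: x=[5.5392 6.9152 13.0848 14.4608] v=[-1.5040 2.9760 -2.9760 1.5040]
Step 3: x=[5.1334 7.7021 12.2979 14.8666] v=[-2.0288 3.9347 -3.9347 2.0288]
Step 4: x=[4.6704 8.5701 11.4299 15.3296] v=[-2.3151 4.3401 -4.3401 2.3151]
Step 5: x=[4.2034 9.3965 10.6035 15.7966] v=[-2.3352 4.1321 -4.1321 2.3352]
Step 6: x=[3.7841 10.0635 9.9365 16.2159] v=[-2.0966 3.3349 -3.3349 2.0966]
Max displacement = 2.0635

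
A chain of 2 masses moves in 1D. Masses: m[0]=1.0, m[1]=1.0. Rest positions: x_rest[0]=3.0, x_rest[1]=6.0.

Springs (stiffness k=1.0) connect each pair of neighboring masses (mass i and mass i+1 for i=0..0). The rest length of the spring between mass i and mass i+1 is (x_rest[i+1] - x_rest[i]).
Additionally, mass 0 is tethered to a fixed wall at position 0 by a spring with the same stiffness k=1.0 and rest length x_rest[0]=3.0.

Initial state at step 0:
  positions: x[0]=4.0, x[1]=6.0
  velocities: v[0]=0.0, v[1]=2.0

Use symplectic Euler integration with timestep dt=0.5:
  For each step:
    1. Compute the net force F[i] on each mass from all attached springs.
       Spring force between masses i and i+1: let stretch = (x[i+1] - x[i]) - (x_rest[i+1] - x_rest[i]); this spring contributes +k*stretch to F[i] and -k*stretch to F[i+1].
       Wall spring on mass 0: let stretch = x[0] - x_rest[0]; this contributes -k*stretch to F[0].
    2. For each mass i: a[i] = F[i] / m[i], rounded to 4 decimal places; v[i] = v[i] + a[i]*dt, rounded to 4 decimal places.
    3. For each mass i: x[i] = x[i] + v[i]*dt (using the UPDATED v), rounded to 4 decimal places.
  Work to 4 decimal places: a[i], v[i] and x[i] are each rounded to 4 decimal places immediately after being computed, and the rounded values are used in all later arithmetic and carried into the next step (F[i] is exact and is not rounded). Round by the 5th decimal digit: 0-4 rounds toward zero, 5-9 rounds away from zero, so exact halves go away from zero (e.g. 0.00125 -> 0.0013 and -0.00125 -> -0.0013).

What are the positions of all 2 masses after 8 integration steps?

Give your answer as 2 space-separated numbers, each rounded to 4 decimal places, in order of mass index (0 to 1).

Answer: 3.9818 6.8526

Derivation:
Step 0: x=[4.0000 6.0000] v=[0.0000 2.0000]
Step 1: x=[3.5000 7.2500] v=[-1.0000 2.5000]
Step 2: x=[3.0625 8.3125] v=[-0.8750 2.1250]
Step 3: x=[3.1719 8.8125] v=[0.2188 1.0000]
Step 4: x=[3.8985 8.6524] v=[1.4532 -0.3203]
Step 5: x=[4.8390 8.0538] v=[1.8809 -1.1973]
Step 6: x=[5.3734 7.4015] v=[1.0688 -1.3047]
Step 7: x=[5.0715 6.9921] v=[-0.6039 -0.8188]
Step 8: x=[3.9818 6.8526] v=[-2.1794 -0.2791]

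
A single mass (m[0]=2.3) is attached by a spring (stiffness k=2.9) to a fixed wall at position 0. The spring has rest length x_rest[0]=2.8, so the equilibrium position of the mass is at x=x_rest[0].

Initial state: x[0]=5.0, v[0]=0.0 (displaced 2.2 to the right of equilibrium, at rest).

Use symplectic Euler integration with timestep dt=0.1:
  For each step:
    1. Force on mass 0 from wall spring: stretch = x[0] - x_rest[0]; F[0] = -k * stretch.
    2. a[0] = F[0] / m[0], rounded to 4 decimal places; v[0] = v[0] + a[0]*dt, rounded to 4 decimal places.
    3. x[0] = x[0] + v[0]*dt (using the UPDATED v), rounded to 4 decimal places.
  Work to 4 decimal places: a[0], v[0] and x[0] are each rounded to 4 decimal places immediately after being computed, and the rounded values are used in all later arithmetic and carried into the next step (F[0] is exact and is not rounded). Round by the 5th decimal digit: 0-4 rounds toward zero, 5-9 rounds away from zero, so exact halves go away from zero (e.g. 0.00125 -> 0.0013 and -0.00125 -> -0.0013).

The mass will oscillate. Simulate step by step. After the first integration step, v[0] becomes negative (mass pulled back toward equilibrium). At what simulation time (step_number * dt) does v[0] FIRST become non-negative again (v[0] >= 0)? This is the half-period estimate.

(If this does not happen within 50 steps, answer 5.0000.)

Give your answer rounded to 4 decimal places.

Step 0: x=[5.0000] v=[0.0000]
Step 1: x=[4.9723] v=[-0.2774]
Step 2: x=[4.9172] v=[-0.5513]
Step 3: x=[4.8354] v=[-0.8183]
Step 4: x=[4.7279] v=[-1.0749]
Step 5: x=[4.5961] v=[-1.3180]
Step 6: x=[4.4417] v=[-1.5445]
Step 7: x=[4.2666] v=[-1.7515]
Step 8: x=[4.0730] v=[-1.9364]
Step 9: x=[3.8633] v=[-2.0969]
Step 10: x=[3.6402] v=[-2.2310]
Step 11: x=[3.4065] v=[-2.3369]
Step 12: x=[3.1652] v=[-2.4134]
Step 13: x=[2.9193] v=[-2.4595]
Step 14: x=[2.6719] v=[-2.4745]
Step 15: x=[2.4261] v=[-2.4584]
Step 16: x=[2.1850] v=[-2.4113]
Step 17: x=[1.9516] v=[-2.3338]
Step 18: x=[1.7289] v=[-2.2268]
Step 19: x=[1.5197] v=[-2.0918]
Step 20: x=[1.3267] v=[-1.9304]
Step 21: x=[1.1522] v=[-1.7446]
Step 22: x=[0.9985] v=[-1.5368]
Step 23: x=[0.8675] v=[-1.3097]
Step 24: x=[0.7609] v=[-1.0660]
Step 25: x=[0.6800] v=[-0.8089]
Step 26: x=[0.6258] v=[-0.5416]
Step 27: x=[0.5991] v=[-0.2675]
Step 28: x=[0.6001] v=[0.0100]
First v>=0 after going negative at step 28, time=2.8000

Answer: 2.8000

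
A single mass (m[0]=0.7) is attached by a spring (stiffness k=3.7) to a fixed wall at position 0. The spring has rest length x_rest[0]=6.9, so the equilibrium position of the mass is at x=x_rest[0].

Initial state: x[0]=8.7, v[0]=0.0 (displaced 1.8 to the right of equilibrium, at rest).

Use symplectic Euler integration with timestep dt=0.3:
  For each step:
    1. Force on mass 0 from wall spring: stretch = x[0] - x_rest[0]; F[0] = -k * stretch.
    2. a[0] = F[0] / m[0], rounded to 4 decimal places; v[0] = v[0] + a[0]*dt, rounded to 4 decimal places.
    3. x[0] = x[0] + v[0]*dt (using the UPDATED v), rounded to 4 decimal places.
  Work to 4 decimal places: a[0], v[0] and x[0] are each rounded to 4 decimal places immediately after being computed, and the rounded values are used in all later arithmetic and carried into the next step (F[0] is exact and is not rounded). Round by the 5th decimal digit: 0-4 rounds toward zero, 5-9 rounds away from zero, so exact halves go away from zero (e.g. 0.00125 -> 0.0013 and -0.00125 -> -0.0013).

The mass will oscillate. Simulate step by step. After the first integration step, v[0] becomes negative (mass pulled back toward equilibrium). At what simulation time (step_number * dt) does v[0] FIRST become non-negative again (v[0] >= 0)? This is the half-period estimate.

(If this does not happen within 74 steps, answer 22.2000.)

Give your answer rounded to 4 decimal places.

Answer: 1.5000

Derivation:
Step 0: x=[8.7000] v=[0.0000]
Step 1: x=[7.8437] v=[-2.8543]
Step 2: x=[6.5385] v=[-4.3507]
Step 3: x=[5.4053] v=[-3.7775]
Step 4: x=[4.9831] v=[-1.4073]
Step 5: x=[5.4728] v=[1.6324]
First v>=0 after going negative at step 5, time=1.5000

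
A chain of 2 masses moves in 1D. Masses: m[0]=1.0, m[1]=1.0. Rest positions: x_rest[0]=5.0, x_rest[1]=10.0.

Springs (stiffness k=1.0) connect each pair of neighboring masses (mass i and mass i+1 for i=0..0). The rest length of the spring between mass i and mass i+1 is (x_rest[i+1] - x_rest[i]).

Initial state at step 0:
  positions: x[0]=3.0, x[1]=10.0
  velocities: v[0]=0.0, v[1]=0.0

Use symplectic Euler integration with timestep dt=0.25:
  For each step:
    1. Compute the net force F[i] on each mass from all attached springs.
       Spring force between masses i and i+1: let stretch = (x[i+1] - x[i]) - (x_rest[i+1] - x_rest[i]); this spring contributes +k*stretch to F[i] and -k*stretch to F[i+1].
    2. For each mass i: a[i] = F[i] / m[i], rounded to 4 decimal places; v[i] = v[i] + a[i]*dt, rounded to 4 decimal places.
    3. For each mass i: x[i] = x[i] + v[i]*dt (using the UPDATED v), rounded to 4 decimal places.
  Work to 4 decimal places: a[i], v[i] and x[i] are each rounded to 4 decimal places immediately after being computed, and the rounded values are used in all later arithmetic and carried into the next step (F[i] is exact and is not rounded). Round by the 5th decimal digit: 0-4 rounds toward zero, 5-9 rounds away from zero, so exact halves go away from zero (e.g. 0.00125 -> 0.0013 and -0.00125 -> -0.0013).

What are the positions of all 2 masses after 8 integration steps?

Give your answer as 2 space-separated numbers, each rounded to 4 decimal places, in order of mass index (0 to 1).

Answer: 5.0088 7.9914

Derivation:
Step 0: x=[3.0000 10.0000] v=[0.0000 0.0000]
Step 1: x=[3.1250 9.8750] v=[0.5000 -0.5000]
Step 2: x=[3.3594 9.6406] v=[0.9375 -0.9375]
Step 3: x=[3.6739 9.3262] v=[1.2578 -1.2578]
Step 4: x=[4.0291 8.9710] v=[1.4209 -1.4209]
Step 5: x=[4.3807 8.6194] v=[1.4064 -1.4064]
Step 6: x=[4.6847 8.3154] v=[1.2161 -1.2161]
Step 7: x=[4.9032 8.0970] v=[0.8738 -0.8738]
Step 8: x=[5.0088 7.9914] v=[0.4223 -0.4223]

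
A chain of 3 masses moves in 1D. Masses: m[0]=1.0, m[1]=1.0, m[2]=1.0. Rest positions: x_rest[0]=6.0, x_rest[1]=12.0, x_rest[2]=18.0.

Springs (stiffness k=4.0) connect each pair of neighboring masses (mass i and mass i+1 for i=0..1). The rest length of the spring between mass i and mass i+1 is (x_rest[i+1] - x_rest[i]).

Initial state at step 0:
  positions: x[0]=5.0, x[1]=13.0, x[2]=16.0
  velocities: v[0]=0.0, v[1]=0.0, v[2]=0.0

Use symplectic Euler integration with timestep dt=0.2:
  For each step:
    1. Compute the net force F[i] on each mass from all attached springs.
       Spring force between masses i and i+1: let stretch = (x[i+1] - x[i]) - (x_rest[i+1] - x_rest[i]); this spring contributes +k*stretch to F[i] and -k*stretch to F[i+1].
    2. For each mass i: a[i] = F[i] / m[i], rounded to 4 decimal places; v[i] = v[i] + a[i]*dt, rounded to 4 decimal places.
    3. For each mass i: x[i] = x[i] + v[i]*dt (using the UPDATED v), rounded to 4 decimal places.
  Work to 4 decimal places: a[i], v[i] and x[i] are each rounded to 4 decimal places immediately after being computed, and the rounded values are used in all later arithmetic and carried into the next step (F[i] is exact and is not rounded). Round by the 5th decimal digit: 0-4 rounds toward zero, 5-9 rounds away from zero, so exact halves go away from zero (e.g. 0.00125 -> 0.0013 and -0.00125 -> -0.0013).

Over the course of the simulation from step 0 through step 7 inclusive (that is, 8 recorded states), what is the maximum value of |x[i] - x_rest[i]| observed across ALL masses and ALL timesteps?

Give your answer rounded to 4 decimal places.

Answer: 2.4418

Derivation:
Step 0: x=[5.0000 13.0000 16.0000] v=[0.0000 0.0000 0.0000]
Step 1: x=[5.3200 12.2000 16.4800] v=[1.6000 -4.0000 2.4000]
Step 2: x=[5.7808 10.9840 17.2352] v=[2.3040 -6.0800 3.7760]
Step 3: x=[6.1141 9.9357 17.9502] v=[1.6666 -5.2416 3.5750]
Step 4: x=[6.0989 9.5582 18.3429] v=[-0.0761 -1.8873 1.9634]
Step 5: x=[5.6772 10.0328 18.2900] v=[-2.1087 2.3730 -0.2644]
Step 6: x=[4.9924 11.1317 17.8760] v=[-3.4242 5.4943 -2.0702]
Step 7: x=[4.3298 12.3274 17.3429] v=[-3.3128 5.9783 -2.6656]
Max displacement = 2.4418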